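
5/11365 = 1/2273  =  0.00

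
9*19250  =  173250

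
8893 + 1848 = 10741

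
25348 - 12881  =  12467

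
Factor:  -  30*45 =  - 1350 = - 2^1*3^3*  5^2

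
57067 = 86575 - 29508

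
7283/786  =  7283/786= 9.27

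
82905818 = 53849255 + 29056563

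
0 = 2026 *0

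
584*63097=36848648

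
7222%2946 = 1330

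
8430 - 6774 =1656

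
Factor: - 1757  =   - 7^1*251^1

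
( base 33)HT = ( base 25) nf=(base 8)1116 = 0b1001001110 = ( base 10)590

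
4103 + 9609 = 13712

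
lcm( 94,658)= 658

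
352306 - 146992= 205314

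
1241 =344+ 897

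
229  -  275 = -46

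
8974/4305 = 1282/615 = 2.08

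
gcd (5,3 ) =1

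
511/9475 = 511/9475 = 0.05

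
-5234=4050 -9284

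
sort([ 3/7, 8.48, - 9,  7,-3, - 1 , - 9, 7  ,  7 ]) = [  -  9, - 9, - 3 , - 1,3/7  ,  7, 7,7, 8.48]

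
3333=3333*1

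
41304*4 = 165216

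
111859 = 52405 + 59454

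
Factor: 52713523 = 67^1 * 887^2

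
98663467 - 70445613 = 28217854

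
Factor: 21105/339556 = 45/724 = 2^(-2) *3^2*5^1*181^( - 1 ) 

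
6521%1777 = 1190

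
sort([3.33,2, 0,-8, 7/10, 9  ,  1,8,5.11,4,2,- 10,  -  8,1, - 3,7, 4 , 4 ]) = [ - 10, - 8 , - 8, - 3,  0,7/10, 1,1, 2,2, 3.33,4,4, 4, 5.11,7, 8, 9]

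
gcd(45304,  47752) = 8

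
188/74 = 94/37 = 2.54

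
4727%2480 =2247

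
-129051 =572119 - 701170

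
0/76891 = 0=0.00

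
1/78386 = 1/78386 = 0.00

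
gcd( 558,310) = 62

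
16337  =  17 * 961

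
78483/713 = 78483/713=110.07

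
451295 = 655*689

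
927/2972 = 927/2972 = 0.31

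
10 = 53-43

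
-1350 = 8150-9500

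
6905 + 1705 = 8610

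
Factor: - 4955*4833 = -3^3*5^1*179^1*991^1=- 23947515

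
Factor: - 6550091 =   -  6550091^1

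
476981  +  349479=826460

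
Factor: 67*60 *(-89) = -2^2 * 3^1*5^1*67^1 * 89^1 = -  357780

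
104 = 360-256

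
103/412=1/4 = 0.25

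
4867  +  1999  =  6866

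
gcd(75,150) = 75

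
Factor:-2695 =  - 5^1*7^2*11^1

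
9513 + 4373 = 13886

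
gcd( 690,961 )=1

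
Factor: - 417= -3^1*139^1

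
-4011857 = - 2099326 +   -  1912531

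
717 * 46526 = 33359142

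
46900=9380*5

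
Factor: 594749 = 594749^1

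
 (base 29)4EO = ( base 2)111011010010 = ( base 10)3794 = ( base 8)7322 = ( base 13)195B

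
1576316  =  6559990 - 4983674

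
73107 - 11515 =61592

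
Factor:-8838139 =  - 727^1*12157^1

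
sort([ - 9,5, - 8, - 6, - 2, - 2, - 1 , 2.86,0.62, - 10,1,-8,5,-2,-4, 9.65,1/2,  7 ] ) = [ - 10, - 9, - 8, - 8, -6, - 4, - 2, - 2, - 2, - 1,1/2,  0.62,1, 2.86 , 5 , 5  ,  7,9.65 ]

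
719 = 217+502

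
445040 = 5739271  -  5294231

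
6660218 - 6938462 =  - 278244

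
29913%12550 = 4813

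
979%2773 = 979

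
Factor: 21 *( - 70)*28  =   - 2^3*3^1 * 5^1*7^3 = - 41160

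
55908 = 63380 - 7472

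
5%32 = 5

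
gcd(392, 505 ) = 1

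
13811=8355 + 5456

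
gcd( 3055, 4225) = 65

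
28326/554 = 51 + 36/277  =  51.13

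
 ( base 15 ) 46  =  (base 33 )20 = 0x42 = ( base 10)66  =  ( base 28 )2A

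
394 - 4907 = - 4513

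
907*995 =902465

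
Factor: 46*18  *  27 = 2^2* 3^5*23^1 = 22356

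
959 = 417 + 542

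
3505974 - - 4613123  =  8119097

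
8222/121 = 8222/121 = 67.95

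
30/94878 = 5/15813 = 0.00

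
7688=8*961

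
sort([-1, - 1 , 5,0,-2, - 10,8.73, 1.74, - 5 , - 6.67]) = [ - 10 , - 6.67,  -  5, - 2, - 1, - 1 , 0 , 1.74, 5,8.73 ]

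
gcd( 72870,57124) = 2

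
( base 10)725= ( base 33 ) lw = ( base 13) 43A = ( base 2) 1011010101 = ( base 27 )qn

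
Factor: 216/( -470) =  - 108/235 = - 2^2*3^3*5^( - 1 )*47^( - 1)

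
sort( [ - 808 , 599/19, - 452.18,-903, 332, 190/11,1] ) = [ - 903,- 808,-452.18 , 1,  190/11, 599/19, 332]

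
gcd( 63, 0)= 63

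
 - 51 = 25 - 76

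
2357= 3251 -894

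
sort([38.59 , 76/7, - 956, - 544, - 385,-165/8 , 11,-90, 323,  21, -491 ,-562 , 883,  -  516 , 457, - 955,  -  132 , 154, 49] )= [ - 956, -955, - 562, - 544, - 516, - 491 , - 385, - 132, - 90, - 165/8 , 76/7, 11, 21 , 38.59 , 49, 154, 323, 457,883 ]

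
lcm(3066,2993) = 125706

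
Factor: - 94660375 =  - 5^3*19^1*39857^1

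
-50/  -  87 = 50/87 = 0.57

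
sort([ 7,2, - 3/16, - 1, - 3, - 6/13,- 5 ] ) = [ - 5, - 3,- 1, - 6/13, - 3/16,2, 7 ]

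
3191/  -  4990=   -1 + 1799/4990 = -0.64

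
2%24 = 2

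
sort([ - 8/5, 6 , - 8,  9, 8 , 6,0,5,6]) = [ - 8 , - 8/5 , 0,  5 , 6,6, 6, 8, 9]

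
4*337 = 1348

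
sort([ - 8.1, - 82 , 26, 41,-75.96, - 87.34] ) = [-87.34, - 82,-75.96, - 8.1,  26, 41]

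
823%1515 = 823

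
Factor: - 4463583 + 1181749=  - 3281834  =  - 2^1*151^1*10867^1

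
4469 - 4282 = 187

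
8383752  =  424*19773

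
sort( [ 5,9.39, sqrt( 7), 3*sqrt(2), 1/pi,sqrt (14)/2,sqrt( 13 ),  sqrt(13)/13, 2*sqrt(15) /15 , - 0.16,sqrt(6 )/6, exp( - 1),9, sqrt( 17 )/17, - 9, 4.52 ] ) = [ - 9, - 0.16, sqrt( 17 ) /17, sqrt( 13 ) /13, 1/pi, exp( - 1), sqrt(6)/6 , 2*sqrt(15)/15, sqrt( 14 )/2, sqrt( 7), sqrt(13),3*sqrt(2 ),4.52,5,  9,9.39 ] 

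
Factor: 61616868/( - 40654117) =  - 2^2*3^1*7^( - 1) * 101^1 * 50839^1*5807731^( - 1)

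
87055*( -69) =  - 6006795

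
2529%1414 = 1115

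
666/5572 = 333/2786 = 0.12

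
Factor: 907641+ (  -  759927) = 147714 = 2^1*3^1*7^1*3517^1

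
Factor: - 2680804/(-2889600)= 95743/103200= 2^(-5 )*3^( - 1)*5^( - 2)*43^( - 1) * 67^1*1429^1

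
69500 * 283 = 19668500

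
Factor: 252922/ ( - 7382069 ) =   -  2^1*631^( - 1)  *11699^(-1)*126461^1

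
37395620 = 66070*566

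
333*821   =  273393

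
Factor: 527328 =2^5*3^2*1831^1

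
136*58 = 7888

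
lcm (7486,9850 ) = 187150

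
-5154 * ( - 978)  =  5040612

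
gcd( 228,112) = 4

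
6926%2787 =1352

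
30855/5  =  6171 = 6171.00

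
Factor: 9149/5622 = 2^( - 1)*3^( - 1 )*7^1*937^( - 1 )  *1307^1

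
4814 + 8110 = 12924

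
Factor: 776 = 2^3*97^1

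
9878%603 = 230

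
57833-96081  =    -  38248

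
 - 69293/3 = -23098 + 1/3 = -23097.67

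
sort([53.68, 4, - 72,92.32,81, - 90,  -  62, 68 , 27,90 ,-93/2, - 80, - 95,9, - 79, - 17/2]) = [ - 95,  -  90, - 80, - 79,-72, - 62, - 93/2, - 17/2,4, 9, 27,53.68, 68,81, 90,92.32 ] 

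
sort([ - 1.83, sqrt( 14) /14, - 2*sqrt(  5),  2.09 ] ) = [ - 2*sqrt ( 5 ), - 1.83,sqrt( 14)/14, 2.09]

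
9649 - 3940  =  5709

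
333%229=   104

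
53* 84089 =4456717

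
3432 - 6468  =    -  3036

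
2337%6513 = 2337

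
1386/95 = 14+ 56/95 = 14.59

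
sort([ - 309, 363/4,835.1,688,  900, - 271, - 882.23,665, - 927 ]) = [-927,-882.23,-309,-271, 363/4 , 665 , 688 , 835.1, 900] 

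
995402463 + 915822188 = 1911224651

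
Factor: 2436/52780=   3^1*5^( - 1) *13^( - 1 ) =3/65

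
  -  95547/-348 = 274 + 65/116 = 274.56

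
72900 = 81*900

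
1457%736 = 721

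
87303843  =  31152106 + 56151737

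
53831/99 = 53831/99 = 543.75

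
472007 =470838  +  1169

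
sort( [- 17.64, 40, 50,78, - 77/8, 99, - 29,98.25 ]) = [ - 29, - 17.64,-77/8,  40, 50, 78 , 98.25, 99]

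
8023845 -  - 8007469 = 16031314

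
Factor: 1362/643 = 2^1 * 3^1*227^1*643^(-1 ) 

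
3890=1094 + 2796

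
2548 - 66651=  - 64103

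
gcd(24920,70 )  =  70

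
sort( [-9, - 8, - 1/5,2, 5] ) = [ - 9, - 8,-1/5,2,5 ]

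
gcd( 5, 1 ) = 1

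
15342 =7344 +7998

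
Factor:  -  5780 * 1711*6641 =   -  2^2*5^1 * 17^2*29^2*59^1*229^1 =- 65676700780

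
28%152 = 28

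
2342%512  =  294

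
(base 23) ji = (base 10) 455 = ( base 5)3310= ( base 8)707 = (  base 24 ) in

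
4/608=1/152 = 0.01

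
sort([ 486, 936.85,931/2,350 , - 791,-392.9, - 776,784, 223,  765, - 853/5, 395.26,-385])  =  [  -  791, -776, - 392.9,-385,- 853/5,223, 350,395.26,931/2,486,  765,784, 936.85] 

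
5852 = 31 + 5821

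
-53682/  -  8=26841/4= 6710.25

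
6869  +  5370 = 12239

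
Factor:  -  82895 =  -5^1*59^1*281^1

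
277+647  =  924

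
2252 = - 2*( - 1126) 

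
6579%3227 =125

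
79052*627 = 49565604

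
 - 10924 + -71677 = - 82601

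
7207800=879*8200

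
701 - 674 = 27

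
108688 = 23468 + 85220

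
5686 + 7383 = 13069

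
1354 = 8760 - 7406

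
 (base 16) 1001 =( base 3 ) 12121202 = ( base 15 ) 1332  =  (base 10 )4097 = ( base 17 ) e30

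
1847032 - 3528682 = - 1681650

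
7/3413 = 7/3413 = 0.00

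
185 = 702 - 517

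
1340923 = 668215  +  672708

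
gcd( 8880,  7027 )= 1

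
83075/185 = 16615/37 = 449.05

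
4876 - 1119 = 3757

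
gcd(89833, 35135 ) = 1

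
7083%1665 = 423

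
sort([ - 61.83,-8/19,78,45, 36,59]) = [- 61.83, - 8/19 , 36,45, 59, 78]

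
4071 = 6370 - 2299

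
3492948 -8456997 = -4964049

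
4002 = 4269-267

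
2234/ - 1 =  - 2234 + 0/1 = - 2234.00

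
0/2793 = 0 = 0.00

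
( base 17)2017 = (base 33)91g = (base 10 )9850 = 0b10011001111010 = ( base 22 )k7g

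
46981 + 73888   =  120869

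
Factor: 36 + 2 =38 = 2^1* 19^1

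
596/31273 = 596/31273  =  0.02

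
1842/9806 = 921/4903 = 0.19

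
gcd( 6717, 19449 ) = 3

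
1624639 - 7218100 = - 5593461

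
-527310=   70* ( - 7533)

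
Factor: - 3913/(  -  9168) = 2^( - 4) * 3^ (-1) *7^1*13^1*43^1*191^( - 1)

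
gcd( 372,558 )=186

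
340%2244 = 340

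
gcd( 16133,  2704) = 13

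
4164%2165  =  1999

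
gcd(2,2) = 2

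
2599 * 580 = 1507420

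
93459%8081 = 4568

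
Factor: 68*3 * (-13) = -2^2 * 3^1*13^1*17^1 = - 2652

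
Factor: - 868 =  - 2^2 * 7^1*31^1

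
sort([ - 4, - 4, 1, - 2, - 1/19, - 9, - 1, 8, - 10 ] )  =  [- 10, - 9,-4, - 4, - 2, - 1, - 1/19,1, 8]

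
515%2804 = 515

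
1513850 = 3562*425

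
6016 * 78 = 469248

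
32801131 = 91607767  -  58806636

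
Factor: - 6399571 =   -  61^1*104911^1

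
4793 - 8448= - 3655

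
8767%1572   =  907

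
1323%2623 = 1323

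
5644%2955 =2689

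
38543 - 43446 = - 4903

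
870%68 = 54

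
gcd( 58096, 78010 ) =2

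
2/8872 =1/4436 = 0.00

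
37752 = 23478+14274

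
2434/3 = 2434/3=811.33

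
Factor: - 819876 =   -  2^2*3^1*17^1*4019^1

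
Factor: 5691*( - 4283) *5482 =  - 2^1*3^1*7^1*271^1*2741^1*4283^1= - 133621299546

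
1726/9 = 1726/9=191.78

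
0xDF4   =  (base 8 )6764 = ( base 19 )9h0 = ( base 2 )110111110100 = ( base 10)3572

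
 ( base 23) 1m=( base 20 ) 25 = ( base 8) 55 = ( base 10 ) 45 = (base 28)1h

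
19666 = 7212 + 12454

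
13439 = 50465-37026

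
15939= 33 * 483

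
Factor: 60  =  2^2*3^1*5^1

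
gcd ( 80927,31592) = 11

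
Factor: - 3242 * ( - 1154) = 3741268 =2^2*577^1*1621^1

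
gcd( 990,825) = 165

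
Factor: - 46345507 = - 13^1*3565039^1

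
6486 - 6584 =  - 98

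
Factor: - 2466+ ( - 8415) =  - 10881 = -  3^3*13^1*31^1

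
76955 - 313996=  - 237041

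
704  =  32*22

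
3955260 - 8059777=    - 4104517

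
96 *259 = 24864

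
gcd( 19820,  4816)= 4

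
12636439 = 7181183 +5455256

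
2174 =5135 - 2961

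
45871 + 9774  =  55645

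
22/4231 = 22/4231 = 0.01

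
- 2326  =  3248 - 5574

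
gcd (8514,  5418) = 774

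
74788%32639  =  9510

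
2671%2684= 2671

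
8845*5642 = 49903490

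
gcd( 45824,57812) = 4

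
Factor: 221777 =463^1*479^1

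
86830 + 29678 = 116508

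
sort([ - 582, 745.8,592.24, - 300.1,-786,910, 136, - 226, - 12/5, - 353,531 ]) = [ - 786, -582,  -  353 , - 300.1, - 226,-12/5,136,531,592.24, 745.8, 910] 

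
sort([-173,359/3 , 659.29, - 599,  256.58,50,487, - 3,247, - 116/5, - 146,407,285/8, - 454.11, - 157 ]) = [ - 599,- 454.11,-173, - 157, - 146,-116/5, - 3,285/8,  50, 359/3,  247,256.58,407 , 487,659.29 ]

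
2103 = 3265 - 1162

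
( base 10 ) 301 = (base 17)10c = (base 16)12D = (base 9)364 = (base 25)c1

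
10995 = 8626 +2369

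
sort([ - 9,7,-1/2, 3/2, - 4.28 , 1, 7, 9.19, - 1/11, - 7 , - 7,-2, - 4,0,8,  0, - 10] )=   [ - 10, - 9, - 7, - 7 ,  -  4.28,- 4, - 2,-1/2 , - 1/11,  0,0, 1,3/2, 7, 7 , 8, 9.19]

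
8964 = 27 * 332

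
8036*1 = 8036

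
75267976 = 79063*952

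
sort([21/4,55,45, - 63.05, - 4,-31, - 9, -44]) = [ - 63.05, -44,- 31, - 9, - 4 , 21/4 , 45, 55]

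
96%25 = 21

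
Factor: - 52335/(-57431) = 3^2 *5^1* 11^( - 1 )*23^ ( - 1 )*227^( - 1)*1163^1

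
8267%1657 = 1639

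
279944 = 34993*8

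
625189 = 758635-133446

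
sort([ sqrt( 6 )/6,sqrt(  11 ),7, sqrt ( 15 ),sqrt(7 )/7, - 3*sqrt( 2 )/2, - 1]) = [ - 3*sqrt(2)/2, - 1,sqrt(7)/7,sqrt( 6) /6,sqrt(11),sqrt(15 ), 7]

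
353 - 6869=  - 6516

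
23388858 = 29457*794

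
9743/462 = 21 + 41/462  =  21.09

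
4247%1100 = 947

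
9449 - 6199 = 3250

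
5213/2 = 2606  +  1/2=2606.50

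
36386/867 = 36386/867 = 41.97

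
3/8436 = 1/2812 = 0.00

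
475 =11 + 464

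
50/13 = 3 + 11/13 =3.85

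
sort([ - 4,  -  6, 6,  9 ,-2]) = [ - 6,-4,-2,  6,9]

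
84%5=4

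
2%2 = 0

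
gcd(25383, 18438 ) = 3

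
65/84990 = 13/16998=0.00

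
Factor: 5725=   5^2 *229^1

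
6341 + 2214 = 8555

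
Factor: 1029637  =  7^2*21013^1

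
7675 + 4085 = 11760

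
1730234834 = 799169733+931065101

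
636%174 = 114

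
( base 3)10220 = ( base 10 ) 105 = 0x69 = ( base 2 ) 1101001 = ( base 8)151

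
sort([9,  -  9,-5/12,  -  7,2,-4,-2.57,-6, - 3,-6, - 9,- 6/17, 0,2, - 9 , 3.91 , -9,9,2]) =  [ - 9, - 9,  -  9, - 9,-7, - 6, - 6,  -  4,-3, - 2.57,- 5/12, -6/17,  0 , 2,2,2, 3.91,9, 9] 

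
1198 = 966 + 232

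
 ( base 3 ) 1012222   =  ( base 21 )208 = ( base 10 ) 890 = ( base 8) 1572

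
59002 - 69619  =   - 10617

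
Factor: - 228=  -2^2*3^1*19^1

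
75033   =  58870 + 16163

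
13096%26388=13096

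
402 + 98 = 500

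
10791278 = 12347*874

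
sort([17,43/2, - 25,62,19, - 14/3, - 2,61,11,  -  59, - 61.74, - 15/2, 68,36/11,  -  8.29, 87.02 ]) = [ - 61.74, - 59, - 25, - 8.29, - 15/2, - 14/3, - 2,36/11, 11 , 17,  19,43/2,61,62,68,87.02 ]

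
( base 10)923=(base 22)1JL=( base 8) 1633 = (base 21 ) 21k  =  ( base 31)TO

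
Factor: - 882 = -2^1*3^2*7^2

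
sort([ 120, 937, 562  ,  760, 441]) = [120, 441, 562,760,  937 ] 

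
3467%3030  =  437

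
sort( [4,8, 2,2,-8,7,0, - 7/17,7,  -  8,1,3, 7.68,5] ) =[ - 8,  -  8, - 7/17,  0,1,2,2,3,4,5,  7,7, 7.68,8 ]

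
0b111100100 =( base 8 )744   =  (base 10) 484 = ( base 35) DT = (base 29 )GK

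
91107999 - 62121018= 28986981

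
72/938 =36/469= 0.08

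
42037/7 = 42037/7 = 6005.29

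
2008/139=2008/139 = 14.45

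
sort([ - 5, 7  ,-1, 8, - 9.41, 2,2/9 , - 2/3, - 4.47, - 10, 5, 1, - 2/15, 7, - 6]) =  [ - 10, - 9.41, - 6, - 5 , - 4.47, - 1, - 2/3,-2/15, 2/9, 1, 2,5, 7,  7,8]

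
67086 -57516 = 9570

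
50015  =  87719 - 37704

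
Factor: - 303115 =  - 5^1*60623^1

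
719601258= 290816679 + 428784579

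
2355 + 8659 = 11014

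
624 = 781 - 157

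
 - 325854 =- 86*3789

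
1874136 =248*7557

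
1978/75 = 26+ 28/75 = 26.37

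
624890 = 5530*113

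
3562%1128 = 178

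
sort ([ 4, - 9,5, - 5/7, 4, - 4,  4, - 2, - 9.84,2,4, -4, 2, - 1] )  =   [- 9.84,  -  9, - 4,-4, - 2  , - 1, - 5/7, 2,2,  4,4, 4,4, 5]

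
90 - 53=37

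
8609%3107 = 2395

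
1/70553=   1/70553 = 0.00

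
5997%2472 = 1053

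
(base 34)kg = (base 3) 221210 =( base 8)1270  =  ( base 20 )1eg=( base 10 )696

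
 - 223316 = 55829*( - 4)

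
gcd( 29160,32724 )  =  324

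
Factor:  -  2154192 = -2^4*3^1  *44879^1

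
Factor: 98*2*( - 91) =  - 2^2*7^3*13^1 = - 17836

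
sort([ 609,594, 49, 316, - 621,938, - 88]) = [ - 621,  -  88 , 49,316,594,609, 938]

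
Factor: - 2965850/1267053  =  -2^1 * 3^( -1)*5^2*19^ ( - 1 )*23^1*2579^1*22229^(-1)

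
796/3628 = 199/907 = 0.22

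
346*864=298944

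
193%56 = 25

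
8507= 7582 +925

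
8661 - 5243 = 3418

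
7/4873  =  7/4873 = 0.00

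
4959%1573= 240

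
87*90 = 7830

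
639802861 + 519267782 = 1159070643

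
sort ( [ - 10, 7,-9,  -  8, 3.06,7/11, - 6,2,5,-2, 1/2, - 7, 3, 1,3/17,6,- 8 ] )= [ - 10,-9,-8,- 8, - 7, - 6,- 2 , 3/17, 1/2,7/11,1,2,3, 3.06, 5, 6,  7] 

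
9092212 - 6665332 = 2426880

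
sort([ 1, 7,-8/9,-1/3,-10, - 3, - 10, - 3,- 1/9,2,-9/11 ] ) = [-10, - 10,-3,-3, - 8/9,-9/11, - 1/3,-1/9,1,  2, 7]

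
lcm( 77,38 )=2926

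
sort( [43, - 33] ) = [ - 33, 43 ]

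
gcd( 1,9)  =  1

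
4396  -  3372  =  1024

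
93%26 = 15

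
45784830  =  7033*6510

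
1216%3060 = 1216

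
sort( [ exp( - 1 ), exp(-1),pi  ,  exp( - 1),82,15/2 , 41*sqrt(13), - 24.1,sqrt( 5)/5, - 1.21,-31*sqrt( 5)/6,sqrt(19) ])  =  [-24.1, - 31*sqrt( 5)/6,-1.21,exp ( - 1),exp (-1 ),exp(-1) , sqrt( 5 )/5,pi, sqrt(19), 15/2, 82,41*sqrt( 13 ) ] 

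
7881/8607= 2627/2869 = 0.92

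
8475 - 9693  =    -  1218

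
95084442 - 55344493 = 39739949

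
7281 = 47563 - 40282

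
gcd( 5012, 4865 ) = 7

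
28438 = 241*118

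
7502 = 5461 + 2041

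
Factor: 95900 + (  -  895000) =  - 2^2 * 5^2 * 61^1*131^1 = -799100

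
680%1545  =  680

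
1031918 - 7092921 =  - 6061003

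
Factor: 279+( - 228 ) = 3^1*17^1 = 51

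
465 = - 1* ( - 465 )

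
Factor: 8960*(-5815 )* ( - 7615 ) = 396759776000 = 2^8 * 5^3*7^1*1163^1* 1523^1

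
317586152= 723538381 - 405952229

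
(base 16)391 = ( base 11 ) 760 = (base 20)25D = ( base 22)1jb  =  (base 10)913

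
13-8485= - 8472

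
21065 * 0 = 0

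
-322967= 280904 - 603871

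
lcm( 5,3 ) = 15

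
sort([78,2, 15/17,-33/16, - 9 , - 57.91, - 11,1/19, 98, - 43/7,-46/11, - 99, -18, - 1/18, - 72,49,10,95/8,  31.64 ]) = [ - 99, - 72, - 57.91, - 18, - 11, - 9, - 43/7  ,  -  46/11 , - 33/16,- 1/18,1/19,15/17, 2, 10,95/8,31.64,49,78, 98 ] 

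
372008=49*7592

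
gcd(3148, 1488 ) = 4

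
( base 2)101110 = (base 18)2A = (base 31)1f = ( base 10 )46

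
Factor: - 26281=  - 41^1*641^1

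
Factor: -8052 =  - 2^2*3^1 * 11^1*61^1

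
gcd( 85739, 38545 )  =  1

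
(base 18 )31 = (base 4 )313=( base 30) 1P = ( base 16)37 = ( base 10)55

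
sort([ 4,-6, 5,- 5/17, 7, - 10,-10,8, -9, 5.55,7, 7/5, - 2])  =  [ -10,- 10,  -  9,- 6,-2, - 5/17, 7/5, 4,5,5.55,7, 7 , 8]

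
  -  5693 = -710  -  4983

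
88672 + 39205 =127877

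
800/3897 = 800/3897=0.21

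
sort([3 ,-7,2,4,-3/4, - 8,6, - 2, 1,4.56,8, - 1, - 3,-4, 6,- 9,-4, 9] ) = [ - 9, - 8, - 7, - 4, - 4, - 3,- 2 , - 1,-3/4,1, 2,3,  4, 4.56, 6, 6,8, 9]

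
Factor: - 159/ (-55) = 3^1*5^( - 1)*11^( - 1)*53^1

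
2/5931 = 2/5931 = 0.00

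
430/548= 215/274 = 0.78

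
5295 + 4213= 9508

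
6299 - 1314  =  4985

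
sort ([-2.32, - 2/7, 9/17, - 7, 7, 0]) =[ - 7, -2.32, - 2/7, 0,  9/17 , 7 ] 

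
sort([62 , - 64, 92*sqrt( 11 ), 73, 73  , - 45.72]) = [ - 64, - 45.72,  62,  73, 73, 92*sqrt( 11 )]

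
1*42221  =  42221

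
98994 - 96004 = 2990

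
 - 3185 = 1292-4477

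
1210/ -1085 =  -2 +192/217 = -1.12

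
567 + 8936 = 9503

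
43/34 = 43/34 = 1.26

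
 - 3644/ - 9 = 404+8/9 = 404.89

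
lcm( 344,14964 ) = 29928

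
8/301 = 8/301 = 0.03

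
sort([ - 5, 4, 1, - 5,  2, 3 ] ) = [ - 5, - 5,1,2, 3,4]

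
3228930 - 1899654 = 1329276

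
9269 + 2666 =11935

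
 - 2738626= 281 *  ( - 9746)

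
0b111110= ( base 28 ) 26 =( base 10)62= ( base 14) 46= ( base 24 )2E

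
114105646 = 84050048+30055598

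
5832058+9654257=15486315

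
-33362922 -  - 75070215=41707293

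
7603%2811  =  1981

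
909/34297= 909/34297 = 0.03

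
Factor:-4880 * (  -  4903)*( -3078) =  - 2^5*3^4*5^1 * 19^1 * 61^1*4903^1 = - 73646197920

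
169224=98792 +70432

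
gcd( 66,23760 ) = 66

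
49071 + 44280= 93351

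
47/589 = 47/589 = 0.08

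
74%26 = 22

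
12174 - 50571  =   - 38397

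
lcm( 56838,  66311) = 397866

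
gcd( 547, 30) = 1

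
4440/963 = 1480/321= 4.61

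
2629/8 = 328  +  5/8= 328.62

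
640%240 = 160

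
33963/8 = 4245 + 3/8 =4245.38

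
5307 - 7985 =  - 2678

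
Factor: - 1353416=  - 2^3*169177^1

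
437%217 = 3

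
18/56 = 9/28 =0.32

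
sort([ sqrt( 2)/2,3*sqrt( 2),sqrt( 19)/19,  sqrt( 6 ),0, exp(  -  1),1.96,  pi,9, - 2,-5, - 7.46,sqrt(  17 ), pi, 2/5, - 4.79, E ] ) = [ -7.46,  -  5,  -  4.79, - 2, 0, sqrt( 19 )/19,  exp (  -  1),2/5 , sqrt(2 ) /2,1.96, sqrt(6), E,  pi,pi, sqrt( 17 ),  3*sqrt( 2), 9]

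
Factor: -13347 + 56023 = 42676 = 2^2*47^1*227^1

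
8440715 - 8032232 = 408483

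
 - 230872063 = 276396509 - 507268572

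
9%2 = 1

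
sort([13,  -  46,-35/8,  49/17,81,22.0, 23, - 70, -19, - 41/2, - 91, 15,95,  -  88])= [ -91,  -  88, - 70, - 46 , - 41/2, - 19, - 35/8,49/17  ,  13,15,22.0, 23, 81,95] 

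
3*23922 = 71766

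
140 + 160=300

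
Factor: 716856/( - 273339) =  - 2^3*3^( - 1 ) * 7^1*11^( -2) * 17^1 = -952/363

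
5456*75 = 409200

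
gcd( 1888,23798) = 2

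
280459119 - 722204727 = -441745608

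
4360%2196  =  2164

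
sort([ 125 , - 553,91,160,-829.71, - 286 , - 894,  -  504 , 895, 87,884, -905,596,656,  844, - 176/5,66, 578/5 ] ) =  [ - 905, - 894, - 829.71,- 553,  -  504, - 286, - 176/5,66, 87,91,578/5, 125,160, 596, 656,844,884 , 895 ]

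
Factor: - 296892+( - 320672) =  - 617564 = -2^2 *61^1*2531^1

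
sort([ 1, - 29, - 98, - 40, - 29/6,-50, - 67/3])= [ - 98, -50,- 40, - 29, - 67/3, - 29/6,1] 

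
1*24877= 24877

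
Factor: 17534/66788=8767/33394 = 2^(- 1)*11^1*59^( - 1) * 283^(  -  1) * 797^1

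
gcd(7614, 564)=282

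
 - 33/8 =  - 33/8=-  4.12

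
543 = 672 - 129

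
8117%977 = 301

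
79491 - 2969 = 76522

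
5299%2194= 911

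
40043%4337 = 1010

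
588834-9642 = 579192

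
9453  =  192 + 9261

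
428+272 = 700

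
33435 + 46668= 80103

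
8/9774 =4/4887=0.00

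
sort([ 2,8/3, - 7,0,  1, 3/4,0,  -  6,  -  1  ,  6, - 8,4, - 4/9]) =[- 8 ,- 7, - 6,  -  1,-4/9,0, 0,3/4,1,2,8/3,4, 6]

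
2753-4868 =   -  2115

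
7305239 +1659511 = 8964750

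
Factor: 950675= 5^2* 11^1*3457^1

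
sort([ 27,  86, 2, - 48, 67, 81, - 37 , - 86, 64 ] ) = [ - 86, - 48, - 37 , 2,27, 64,67,81,86]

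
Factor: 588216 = 2^3*3^1 * 24509^1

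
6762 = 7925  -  1163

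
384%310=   74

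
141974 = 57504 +84470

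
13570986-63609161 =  - 50038175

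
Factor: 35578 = 2^1*17789^1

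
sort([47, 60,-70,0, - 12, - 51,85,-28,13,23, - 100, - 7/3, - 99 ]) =[ - 100 , - 99, - 70, - 51, - 28, - 12, - 7/3,  0, 13,23,47,60,85]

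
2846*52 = 147992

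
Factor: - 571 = - 571^1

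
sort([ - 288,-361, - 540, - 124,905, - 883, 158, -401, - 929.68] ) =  [-929.68, - 883,  -  540 , - 401,  -  361, - 288,  -  124,158,  905]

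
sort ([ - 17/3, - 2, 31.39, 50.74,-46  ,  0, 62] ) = [ - 46, - 17/3,- 2 , 0, 31.39, 50.74, 62 ] 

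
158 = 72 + 86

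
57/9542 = 57/9542 = 0.01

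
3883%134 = 131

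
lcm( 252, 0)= 0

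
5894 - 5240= 654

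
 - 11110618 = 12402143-23512761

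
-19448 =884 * (  -  22 ) 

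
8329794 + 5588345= 13918139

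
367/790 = 367/790= 0.46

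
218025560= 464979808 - 246954248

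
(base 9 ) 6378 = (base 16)1250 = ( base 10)4688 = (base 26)6o8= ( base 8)11120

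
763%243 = 34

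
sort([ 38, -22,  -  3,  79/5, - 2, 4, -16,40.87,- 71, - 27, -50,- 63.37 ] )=[ - 71,-63.37,-50, - 27 ,  -  22, - 16, - 3, - 2,4,79/5 , 38,40.87] 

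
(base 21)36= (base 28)2D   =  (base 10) 69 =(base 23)30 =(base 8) 105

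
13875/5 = 2775 = 2775.00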